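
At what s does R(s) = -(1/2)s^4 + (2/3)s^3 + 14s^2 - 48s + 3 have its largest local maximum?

-4

R'(s) = -2s^3 + 2s^2 + 28s - 48. Setting R'(s) = 0 gives s ∈ {-4, 2, 3}.
R''(s) = -6s^2 + 4s + 28. R''(-4) = -84 < 0 ⇒ local maximum; R''(2) = 12 > 0 ⇒ local minimum; R''(3) = -14 < 0 ⇒ local maximum.
Thus R has its largest local maximum at s = -4, with value 745/3.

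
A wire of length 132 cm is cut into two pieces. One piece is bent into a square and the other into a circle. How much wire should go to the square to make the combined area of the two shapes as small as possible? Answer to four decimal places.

Let x be the length used for the square. Square side x/4; circle radius (132−x)/(2π).
A(x) = (x/4)² + π·((132−x)/(2π))² = x²/16 + (132−x)²/(4π) for 0 ≤ x ≤ 132. A'(x) = x/8 − (132−x)/(2π) = 0 gives x = 4·132/(π+4) ≈ 73.9331.
A'' = 1/8 + 1/(2π) > 0, so this gives the minimum combined area; x ≈ 73.9331 cm to the square.

73.9331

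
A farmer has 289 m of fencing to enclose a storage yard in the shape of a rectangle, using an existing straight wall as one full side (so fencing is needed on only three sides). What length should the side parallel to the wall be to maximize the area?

289/2

Let the sides perpendicular to the wall have length x and the parallel side y, so 2x + y = 289 and the area is A = xy = x(289 − 2x).
A'(x) = 289 − 4x = 0 gives x = 289/4, and A''(x) = −4 < 0 confirms a maximum.
Then y = 289 − 2·289/4 = 289/2 and A = 83521/8.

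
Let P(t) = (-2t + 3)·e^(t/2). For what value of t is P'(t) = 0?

-1/2

By the product rule, P'(t) = (-t - 1/2)·e^(t/2). Since e^(t/2) > 0, the only critical point is t = -1/2.
P''(-1/2) has the same sign as -1 < 0, so this is a local maximum.
P(-1/2) = (4)·e^(-1/4) ≈ 3.1152.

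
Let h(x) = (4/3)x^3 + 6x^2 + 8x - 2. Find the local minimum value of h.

-16/3

h'(x) = 4x^2 + 12x + 8. Setting h'(x) = 0 gives x ∈ {-2, -1}.
Since h''(x) = 8x + 12, we get h''(-2) = -4 < 0 ⇒ local maximum; h''(-1) = 4 > 0 ⇒ local minimum.
The local minimum is h(-1) = -16/3.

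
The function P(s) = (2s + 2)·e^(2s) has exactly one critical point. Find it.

-3/2

Differentiating with the product rule gives P'(s) = (4s + 6)·e^(2s). Since e^(2s) > 0, the only critical point is s = -3/2.
P''(-3/2) has the same sign as 4 > 0, so this is a local minimum.
P(-3/2) = (-1)·e^(-3) ≈ -0.0498.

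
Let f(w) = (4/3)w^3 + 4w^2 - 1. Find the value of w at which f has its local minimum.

0

f'(w) = 4w^2 + 8w = 0 at w = -2, 0.
f''(w) = 8w + 8. f''(-2) = -8 < 0 ⇒ local maximum; f''(0) = 8 > 0 ⇒ local minimum.
The local minimum is f(0) = -1.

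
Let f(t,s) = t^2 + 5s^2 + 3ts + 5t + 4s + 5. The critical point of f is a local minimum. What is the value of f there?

∂f/∂t = 2t + 3s + 5 = 0 and ∂f/∂s = 3t + 10s + 4 = 0, so (t, s) = (-38/11, 7/11).
The Hessian has f_{tt} = 2, f_{ss} = 10, f_{ts} = 3, giving D = 11 > 0 with f_{tt} > 0, so the point is a local minimum.
f(-38/11, 7/11) = -26/11.

-26/11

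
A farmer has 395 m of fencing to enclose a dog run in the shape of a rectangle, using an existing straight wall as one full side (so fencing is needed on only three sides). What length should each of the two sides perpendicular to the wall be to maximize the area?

395/4

Let the sides perpendicular to the wall have length x and the parallel side y, so 2x + y = 395 and the area is A = xy = x(395 − 2x).
A'(x) = 395 − 4x = 0 gives x = 395/4, and A''(x) = −4 < 0 confirms a maximum.
Then y = 395 − 2·395/4 = 395/2 and A = 156025/8.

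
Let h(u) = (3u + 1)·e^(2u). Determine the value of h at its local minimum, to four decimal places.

h'(u) = 3·e^(2u) + (3u + 1)·2·e^(2u) = (6u + 5)·e^(2u). Since e^(2u) > 0, the only critical point is u = -5/6.
h''(-5/6) has the same sign as 6 > 0, so this is a local minimum.
h(-5/6) = (-3/2)·e^(-5/3) ≈ -0.2833.

-0.2833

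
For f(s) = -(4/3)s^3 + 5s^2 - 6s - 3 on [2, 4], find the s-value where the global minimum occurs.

4

The derivative is -4s^2 + 10s - 6, which has no zeros in [2, 4].
Compare values at every candidate in [2, 4]: f(2) = -17/3,  f(4) = -97/3.
So the minimum is f(4) = -97/3.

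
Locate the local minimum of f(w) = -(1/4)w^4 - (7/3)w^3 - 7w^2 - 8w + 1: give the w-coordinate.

-2

f'(w) = -w^3 - 7w^2 - 14w - 8 = 0 at w = -4, -2, -1.
Second-derivative test with f''(w) = -3w^2 - 14w - 14: f''(-4) = -6 < 0 ⇒ local maximum; f''(-2) = 2 > 0 ⇒ local minimum; f''(-1) = -3 < 0 ⇒ local maximum.
So the local minimum value is f(-2) = 11/3.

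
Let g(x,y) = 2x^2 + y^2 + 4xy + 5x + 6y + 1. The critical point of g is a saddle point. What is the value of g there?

-15/8

∂g/∂x = 4x + 4y + 5 = 0 and ∂g/∂y = 4x + 2y + 6 = 0, so (x, y) = (-7/4, 1/2).
The Hessian has g_{xx} = 4, g_{yy} = 2, g_{xy} = 4, giving D = -8 < 0, so the point is a saddle point.
g(-7/4, 1/2) = -15/8.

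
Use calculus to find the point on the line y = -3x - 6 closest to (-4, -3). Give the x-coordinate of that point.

Minimize D(x)^2 = (x + 4)^2 + (-3x - 3)^2.
d/dx[D^2] = 2(x + 4) + 2·(-3)·(-3x - 3) = 0 ⇒ x = -13/10.
Then y = -21/10 and the distance is √(81/10) ≈ 2.8460.

-13/10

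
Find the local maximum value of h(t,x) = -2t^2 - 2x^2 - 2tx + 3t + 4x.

∂h/∂t = -4t - 2x + 3 = 0 and ∂h/∂x = -2t - 4x + 4 = 0, so (t, x) = (1/3, 5/6).
The Hessian has h_{tt} = -4, h_{xx} = -4, h_{tx} = -2, giving D = 12 > 0 with h_{tt} < 0, so the point is a local maximum.
h(1/3, 5/6) = 13/6.

13/6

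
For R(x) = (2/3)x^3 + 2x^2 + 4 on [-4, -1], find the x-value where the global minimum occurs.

-4

R'(x) = 2x^2 + 4x, whose only zero in [-4, -1] is x = -2.
Evaluating at the critical points and endpoints: R(-4) = -20/3; R(-2) = 20/3; R(-1) = 16/3.
So the minimum is R(-4) = -20/3.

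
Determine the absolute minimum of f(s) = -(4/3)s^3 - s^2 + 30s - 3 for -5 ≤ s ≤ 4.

f'(s) = -4s^2 - 2s + 30, which vanishes at s = -3 and s = 5/2.
Candidates: f(-5) = -34/3, f(-3) = -66, f(5/2) = 539/12, f(4) = 47/3.
Hence the absolute minimum is -66 at s = -3.

-66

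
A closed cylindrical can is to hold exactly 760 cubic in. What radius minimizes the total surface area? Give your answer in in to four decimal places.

4.9455

With radius r and height h, πr²h = 760 so h = 760/(πr²), and S(r) = 2πr² + 2πrh = 2πr² + 2·760/r.
S'(r) = 4πr − 2·760/r² = 0 ⇒ r³ = 760/(2π), so r ≈ 4.9455 and h = 2r ≈ 9.8910.
S''(r) = 4π + 4·760/r³ > 0, so this is the minimum; S ≈ 461.0241.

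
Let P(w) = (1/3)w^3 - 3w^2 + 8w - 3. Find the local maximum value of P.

11/3

P'(w) = w^2 - 6w + 8. Setting P'(w) = 0 gives w ∈ {2, 4}.
P''(w) = 2w - 6. P''(2) = -2 < 0 ⇒ local maximum; P''(4) = 2 > 0 ⇒ local minimum.
The local maximum is P(2) = 11/3.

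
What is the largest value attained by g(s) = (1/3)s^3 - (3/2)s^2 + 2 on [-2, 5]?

37/6

Differentiating, g'(s) = s^2 - 3s; which vanishes at s = 0 and s = 3.
Compare values at every candidate in [-2, 5]: g(-2) = -20/3,  g(0) = 2,  g(3) = -5/2,  g(5) = 37/6.
So the maximum is g(5) = 37/6.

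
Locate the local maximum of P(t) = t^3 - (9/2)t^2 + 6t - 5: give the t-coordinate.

1

P'(t) = 3t^2 - 9t + 6. Setting P'(t) = 0 gives t ∈ {1, 2}.
P''(t) = 6t - 9. P''(1) = -3 < 0 ⇒ local maximum; P''(2) = 3 > 0 ⇒ local minimum.
The local maximum is P(1) = -5/2.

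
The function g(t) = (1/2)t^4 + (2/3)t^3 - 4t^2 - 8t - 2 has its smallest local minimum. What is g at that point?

g'(t) = 2t^3 + 2t^2 - 8t - 8. Setting g'(t) = 0 gives t ∈ {-2, -1, 2}.
g''(t) = 6t^2 + 4t - 8. g''(-2) = 8 > 0 ⇒ local minimum; g''(-1) = -6 < 0 ⇒ local maximum; g''(2) = 24 > 0 ⇒ local minimum.
So the smallest local minimum value is g(2) = -62/3.

-62/3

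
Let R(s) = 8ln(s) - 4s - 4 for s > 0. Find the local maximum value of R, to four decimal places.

-6.4548

R'(s) = 8/s − 4 = 0 gives s = 2.
R''(s) = -8/s², which is negative for s > 0, so this is a local maximum.
R(2) = 8·ln(2) - 8 - 4 ≈ -6.4548.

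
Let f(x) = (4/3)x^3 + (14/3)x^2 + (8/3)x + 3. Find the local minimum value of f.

209/81

Critical points: f'(x) = 4x^2 + (28/3)x + 8/3 vanishes at x = -2, -1/3.
Since f''(x) = 8x + 28/3, we get f''(-2) = -20/3 < 0 ⇒ local maximum; f''(-1/3) = 20/3 > 0 ⇒ local minimum.
Thus f has its local minimum at x = -1/3, with value 209/81.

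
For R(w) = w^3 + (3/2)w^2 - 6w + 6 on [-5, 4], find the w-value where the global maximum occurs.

The derivative is 3w^2 + 3w - 6, which vanishes at w = -2 and w = 1.
Compare values at every candidate in [-5, 4]: R(-5) = -103/2,  R(-2) = 16,  R(1) = 5/2,  R(4) = 70.
So the maximum is R(4) = 70.

4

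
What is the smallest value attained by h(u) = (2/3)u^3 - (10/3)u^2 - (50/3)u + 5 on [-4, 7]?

The derivative is 2u^2 - (20/3)u - 50/3, which vanishes at u = -5/3 and u = 5.
Candidates: h(-4) = -73/3,  h(-5/3) = 1655/81,  h(5) = -235/3,  h(7) = -139/3.
Hence the absolute minimum is -235/3 at u = 5.

-235/3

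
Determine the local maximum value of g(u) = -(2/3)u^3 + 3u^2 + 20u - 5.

260/3

g'(u) = -2u^2 + 6u + 20 = 0 at u = -2, 5.
Second-derivative test with g''(u) = -4u + 6: g''(-2) = 14 > 0 ⇒ local minimum; g''(5) = -14 < 0 ⇒ local maximum.
Thus g has its local maximum at u = 5, with value 260/3.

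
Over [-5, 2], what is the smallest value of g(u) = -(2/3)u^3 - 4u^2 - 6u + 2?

-94/3

g'(u) = -2u^2 - 8u - 6, which vanishes at u = -3 and u = -1.
Compare values at every candidate in [-5, 2]: g(-5) = 46/3,  g(-3) = 2,  g(-1) = 14/3,  g(2) = -94/3.
The minimum over the interval is -94/3, attained at u = 2.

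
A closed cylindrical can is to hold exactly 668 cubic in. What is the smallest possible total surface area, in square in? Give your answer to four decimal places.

423.0245

With radius r and height h, πr²h = 668 so h = 668/(πr²), and S(r) = 2πr² + 2πrh = 2πr² + 2·668/r.
S'(r) = 4πr − 2·668/r² = 0 ⇒ r³ = 668/(2π), so r ≈ 4.7373 and h = 2r ≈ 9.4746.
S''(r) = 4π + 4·668/r³ > 0, so this is the minimum; S ≈ 423.0245.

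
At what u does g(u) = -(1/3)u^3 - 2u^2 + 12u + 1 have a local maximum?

2

g'(u) = -u^2 - 4u + 12. Setting g'(u) = 0 gives u ∈ {-6, 2}.
g''(u) = -2u - 4. g''(-6) = 8 > 0 ⇒ local minimum; g''(2) = -8 < 0 ⇒ local maximum.
The local maximum is g(2) = 43/3.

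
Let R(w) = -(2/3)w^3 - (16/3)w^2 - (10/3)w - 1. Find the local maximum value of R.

Critical points: R'(w) = -2w^2 - (32/3)w - 10/3 vanishes at w = -5, -1/3.
Second-derivative test with R''(w) = -4w - 32/3: R''(-5) = 28/3 > 0 ⇒ local minimum; R''(-1/3) = -28/3 < 0 ⇒ local maximum.
Thus R has its local maximum at w = -1/3, with value -37/81.

-37/81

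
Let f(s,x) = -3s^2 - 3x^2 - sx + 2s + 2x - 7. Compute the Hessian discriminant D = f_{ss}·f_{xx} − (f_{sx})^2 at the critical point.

∂f/∂s = -6s - x + 2 = 0 and ∂f/∂x = -s - 6x + 2 = 0, so (s, x) = (2/7, 2/7).
The Hessian has f_{ss} = -6, f_{xx} = -6, f_{sx} = -1, giving D = 35 > 0 with f_{ss} < 0, so the point is a local maximum.
D = (-6)·(-6) − (-1)^2 = 35.

35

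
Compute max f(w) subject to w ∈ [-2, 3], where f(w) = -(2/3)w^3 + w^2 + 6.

f'(w) = -2w^2 + 2w, which vanishes at w = 0 and w = 1.
Candidates: f(-2) = 46/3,  f(0) = 6,  f(1) = 19/3,  f(3) = -3.
The maximum over the interval is 46/3, attained at w = -2.

46/3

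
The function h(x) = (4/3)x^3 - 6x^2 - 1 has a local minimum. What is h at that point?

-19

h'(x) = 4x^2 - 12x = 0 at x = 0, 3.
h''(x) = 8x - 12. h''(0) = -12 < 0 ⇒ local maximum; h''(3) = 12 > 0 ⇒ local minimum.
The local minimum is h(3) = -19.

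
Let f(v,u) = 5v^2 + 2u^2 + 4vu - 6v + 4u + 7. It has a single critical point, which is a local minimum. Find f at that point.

∂f/∂v = 10v + 4u - 6 = 0 and ∂f/∂u = 4v + 4u + 4 = 0, so (v, u) = (5/3, -8/3).
The Hessian has f_{vv} = 10, f_{uu} = 4, f_{vu} = 4, giving D = 24 > 0 with f_{vv} > 0, so the point is a local minimum.
f(5/3, -8/3) = -10/3.

-10/3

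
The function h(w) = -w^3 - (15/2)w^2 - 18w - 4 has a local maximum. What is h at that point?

10

h'(w) = -3w^2 - 15w - 18. Setting h'(w) = 0 gives w ∈ {-3, -2}.
Second-derivative test with h''(w) = -6w - 15: h''(-3) = 3 > 0 ⇒ local minimum; h''(-2) = -3 < 0 ⇒ local maximum.
Thus h has its local maximum at w = -2, with value 10.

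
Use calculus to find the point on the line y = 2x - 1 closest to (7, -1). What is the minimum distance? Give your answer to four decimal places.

6.2610

Minimize D(x)^2 = (x - 7)^2 + (2x)^2.
d/dx[D^2] = 2(x - 7) + 2·2·(2x) = 0 ⇒ x = 7/5.
Then y = 9/5 and the distance is √(196/5) ≈ 6.2610.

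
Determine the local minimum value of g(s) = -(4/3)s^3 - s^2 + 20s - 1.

g'(s) = -4s^2 - 2s + 20. Setting g'(s) = 0 gives s ∈ {-5/2, 2}.
Second-derivative test with g''(s) = -8s - 2: g''(-5/2) = 18 > 0 ⇒ local minimum; g''(2) = -18 < 0 ⇒ local maximum.
The local minimum is g(-5/2) = -437/12.

-437/12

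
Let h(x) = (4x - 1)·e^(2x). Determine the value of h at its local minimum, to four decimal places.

-1.2131

Differentiating with the product rule gives h'(x) = (8x + 2)·e^(2x). Since e^(2x) > 0, the only critical point is x = -1/4.
h''(-1/4) has the same sign as 8 > 0, so this is a local minimum.
h(-1/4) = (-2)·e^(-1/2) ≈ -1.2131.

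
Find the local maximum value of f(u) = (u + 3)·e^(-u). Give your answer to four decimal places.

7.3891

f'(u) = 1·e^(-u) + (u + 3)·(-1)·e^(-u) = (-u - 2)·e^(-u). Since e^(-u) > 0, the only critical point is u = -2.
f''(-2) has the same sign as -1 < 0, so this is a local maximum.
f(-2) = (1)·e^(2) ≈ 7.3891.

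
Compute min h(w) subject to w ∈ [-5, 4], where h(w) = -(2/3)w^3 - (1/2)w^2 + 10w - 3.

-497/24

Differentiating, h'(w) = -2w^2 - w + 10; which vanishes at w = -5/2 and w = 2.
Evaluating at the critical points and endpoints: h(-5) = 107/6,  h(-5/2) = -497/24,  h(2) = 29/3,  h(4) = -41/3.
The minimum over the interval is -497/24, attained at w = -5/2.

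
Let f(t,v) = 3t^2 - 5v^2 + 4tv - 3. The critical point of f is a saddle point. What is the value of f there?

-3

∂f/∂t = 6t + 4v = 0 and ∂f/∂v = 4t - 10v = 0, so (t, v) = (0, 0).
The Hessian has f_{tt} = 6, f_{vv} = -10, f_{tv} = 4, giving D = -76 < 0, so the point is a saddle point.
f(0, 0) = -3.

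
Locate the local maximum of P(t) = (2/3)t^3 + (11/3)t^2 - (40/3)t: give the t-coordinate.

-5

P'(t) = 2t^2 + (22/3)t - 40/3. Setting P'(t) = 0 gives t ∈ {-5, 4/3}.
Second-derivative test with P''(t) = 4t + 22/3: P''(-5) = -38/3 < 0 ⇒ local maximum; P''(4/3) = 38/3 > 0 ⇒ local minimum.
So the local maximum value is P(-5) = 75.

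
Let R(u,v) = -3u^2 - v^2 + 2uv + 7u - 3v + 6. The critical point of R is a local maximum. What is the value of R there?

∂R/∂u = -6u + 2v + 7 = 0 and ∂R/∂v = 2u - 2v - 3 = 0, so (u, v) = (1, -1/2).
The Hessian has R_{uu} = -6, R_{vv} = -2, R_{uv} = 2, giving D = 8 > 0 with R_{uu} < 0, so the point is a local maximum.
R(1, -1/2) = 41/4.

41/4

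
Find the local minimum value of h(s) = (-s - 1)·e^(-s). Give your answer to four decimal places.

Differentiating with the product rule gives h'(s) = (s)·e^(-s). Since e^(-s) > 0, the only critical point is s = 0.
h''(0) has the same sign as 1 > 0, so this is a local minimum.
h(0) = (-1)·e^(0) ≈ -1.0000.

-1.0000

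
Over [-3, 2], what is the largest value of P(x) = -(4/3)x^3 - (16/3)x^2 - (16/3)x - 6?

P'(x) = -4x^2 - (32/3)x - 16/3, which vanishes at x = -2 and x = -2/3.
Candidates: P(-3) = -2; P(-2) = -6; P(-2/3) = -358/81; P(2) = -146/3.
The maximum over the interval is -2, attained at x = -3.

-2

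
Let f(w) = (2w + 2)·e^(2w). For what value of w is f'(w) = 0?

f'(w) = 2·e^(2w) + (2w + 2)·2·e^(2w) = (4w + 6)·e^(2w). Since e^(2w) > 0, the only critical point is w = -3/2.
f''(-3/2) has the same sign as 4 > 0, so this is a local minimum.
f(-3/2) = (-1)·e^(-3) ≈ -0.0498.

-3/2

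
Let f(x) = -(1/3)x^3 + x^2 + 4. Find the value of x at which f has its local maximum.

2

f'(x) = -x^2 + 2x. Setting f'(x) = 0 gives x ∈ {0, 2}.
f''(x) = -2x + 2. f''(0) = 2 > 0 ⇒ local minimum; f''(2) = -2 < 0 ⇒ local maximum.
So the local maximum value is f(2) = 16/3.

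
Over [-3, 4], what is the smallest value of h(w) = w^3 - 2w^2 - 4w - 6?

The derivative is 3w^2 - 4w - 4, which vanishes at w = -2/3 and w = 2.
Compare values at every candidate in [-3, 4]: h(-3) = -39,  h(-2/3) = -122/27,  h(2) = -14,  h(4) = 10.
The minimum over the interval is -39, attained at w = -3.

-39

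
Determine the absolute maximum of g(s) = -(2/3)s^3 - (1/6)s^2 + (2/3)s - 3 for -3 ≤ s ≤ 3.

23/2

The derivative is -2s^2 - (1/3)s + 2/3, which vanishes at s = -2/3 and s = 1/2.
Compare values at every candidate in [-3, 3]: g(-3) = 23/2; g(-2/3) = -269/81; g(1/2) = -67/24; g(3) = -41/2.
The maximum over the interval is 23/2, attained at s = -3.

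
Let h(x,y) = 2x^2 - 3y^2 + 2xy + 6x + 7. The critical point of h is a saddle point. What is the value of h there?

∂h/∂x = 4x + 2y + 6 = 0 and ∂h/∂y = 2x - 6y = 0, so (x, y) = (-9/7, -3/7).
The Hessian has h_{xx} = 4, h_{yy} = -6, h_{xy} = 2, giving D = -28 < 0, so the point is a saddle point.
h(-9/7, -3/7) = 22/7.

22/7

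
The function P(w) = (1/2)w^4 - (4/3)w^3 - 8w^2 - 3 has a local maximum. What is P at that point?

-3

Critical points: P'(w) = 2w^3 - 4w^2 - 16w vanishes at w = -2, 0, 4.
Second-derivative test with P''(w) = 6w^2 - 8w - 16: P''(-2) = 24 > 0 ⇒ local minimum; P''(0) = -16 < 0 ⇒ local maximum; P''(4) = 48 > 0 ⇒ local minimum.
The local maximum is P(0) = -3.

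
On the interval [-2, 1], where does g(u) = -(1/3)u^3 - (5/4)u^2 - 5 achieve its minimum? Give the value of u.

-2

Differentiating, g'(u) = -u^2 - (5/2)u; whose only zero in [-2, 1] is u = 0.
Candidates: g(-2) = -22/3, g(0) = -5, g(1) = -79/12.
Hence the absolute minimum is -22/3 at u = -2.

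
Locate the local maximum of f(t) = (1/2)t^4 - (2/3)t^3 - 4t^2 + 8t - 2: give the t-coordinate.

Critical points: f'(t) = 2t^3 - 2t^2 - 8t + 8 vanishes at t = -2, 1, 2.
f''(t) = 6t^2 - 4t - 8. f''(-2) = 24 > 0 ⇒ local minimum; f''(1) = -6 < 0 ⇒ local maximum; f''(2) = 8 > 0 ⇒ local minimum.
The local maximum is f(1) = 11/6.

1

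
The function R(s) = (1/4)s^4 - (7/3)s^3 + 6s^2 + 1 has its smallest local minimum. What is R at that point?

Critical points: R'(s) = s^3 - 7s^2 + 12s vanishes at s = 0, 3, 4.
R''(s) = 3s^2 - 14s + 12. R''(0) = 12 > 0 ⇒ local minimum; R''(3) = -3 < 0 ⇒ local maximum; R''(4) = 4 > 0 ⇒ local minimum.
The smallest local minimum is R(0) = 1.

1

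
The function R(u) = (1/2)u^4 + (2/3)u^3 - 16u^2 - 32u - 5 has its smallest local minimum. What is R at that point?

-655/3

Critical points: R'(u) = 2u^3 + 2u^2 - 32u - 32 vanishes at u = -4, -1, 4.
R''(u) = 6u^2 + 4u - 32. R''(-4) = 48 > 0 ⇒ local minimum; R''(-1) = -30 < 0 ⇒ local maximum; R''(4) = 80 > 0 ⇒ local minimum.
Thus R has its smallest local minimum at u = 4, with value -655/3.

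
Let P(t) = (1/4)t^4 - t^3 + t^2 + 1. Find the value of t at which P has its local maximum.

1

P'(t) = t^3 - 3t^2 + 2t. Setting P'(t) = 0 gives t ∈ {0, 1, 2}.
Since P''(t) = 3t^2 - 6t + 2, we get P''(0) = 2 > 0 ⇒ local minimum; P''(1) = -1 < 0 ⇒ local maximum; P''(2) = 2 > 0 ⇒ local minimum.
Thus P has its local maximum at t = 1, with value 5/4.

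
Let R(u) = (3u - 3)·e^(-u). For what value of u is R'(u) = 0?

R'(u) = 3·e^(-u) + (3u - 3)·(-1)·e^(-u) = (-3u + 6)·e^(-u). Since e^(-u) > 0, the only critical point is u = 2.
R''(2) has the same sign as -3 < 0, so this is a local maximum.
R(2) = (3)·e^(-2) ≈ 0.4060.

2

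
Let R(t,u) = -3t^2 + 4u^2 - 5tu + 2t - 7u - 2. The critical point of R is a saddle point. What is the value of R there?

-347/73

∂R/∂t = -6t - 5u + 2 = 0 and ∂R/∂u = -5t + 8u - 7 = 0, so (t, u) = (-19/73, 52/73).
The Hessian has R_{tt} = -6, R_{uu} = 8, R_{tu} = -5, giving D = -73 < 0, so the point is a saddle point.
R(-19/73, 52/73) = -347/73.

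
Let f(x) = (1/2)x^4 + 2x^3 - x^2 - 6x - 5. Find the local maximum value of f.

Critical points: f'(x) = 2x^3 + 6x^2 - 2x - 6 vanishes at x = -3, -1, 1.
Second-derivative test with f''(x) = 6x^2 + 12x - 2: f''(-3) = 16 > 0 ⇒ local minimum; f''(-1) = -8 < 0 ⇒ local maximum; f''(1) = 16 > 0 ⇒ local minimum.
The local maximum is f(-1) = -3/2.

-3/2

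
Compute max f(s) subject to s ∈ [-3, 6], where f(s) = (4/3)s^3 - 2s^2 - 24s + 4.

76

Differentiating, f'(s) = 4s^2 - 4s - 24; which vanishes at s = -2 and s = 3.
Compare values at every candidate in [-3, 6]: f(-3) = 22,  f(-2) = 100/3,  f(3) = -50,  f(6) = 76.
So the maximum is f(6) = 76.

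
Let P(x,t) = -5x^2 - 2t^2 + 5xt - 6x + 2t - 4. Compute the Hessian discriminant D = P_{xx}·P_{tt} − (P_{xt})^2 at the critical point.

15

∂P/∂x = -10x + 5t - 6 = 0 and ∂P/∂t = 5x - 4t + 2 = 0, so (x, t) = (-14/15, -2/3).
The Hessian has P_{xx} = -10, P_{tt} = -4, P_{xt} = 5, giving D = 15 > 0 with P_{xx} < 0, so the point is a local maximum.
D = (-10)·(-4) − (5)^2 = 15.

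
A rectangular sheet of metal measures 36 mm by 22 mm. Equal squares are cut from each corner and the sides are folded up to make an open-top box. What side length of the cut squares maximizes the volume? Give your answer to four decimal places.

With cut size x, the volume is V(x) = x(36 − 2x)(22 − 2x) for 0 < x < 11.
V'(x) = 12x^2 − 232x + 792. Setting V'(x) = 0 gives x ≈ 4.4279 (the root in (0, 11)).
V''(x) = 24x − 232 is negative there, so this is the maximum; V ≈ 1579.8251.

4.4279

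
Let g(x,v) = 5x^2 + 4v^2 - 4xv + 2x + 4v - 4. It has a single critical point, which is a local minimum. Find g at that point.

∂g/∂x = 10x - 4v + 2 = 0 and ∂g/∂v = -4x + 8v + 4 = 0, so (x, v) = (-1/2, -3/4).
The Hessian has g_{xx} = 10, g_{vv} = 8, g_{xv} = -4, giving D = 64 > 0 with g_{xx} > 0, so the point is a local minimum.
g(-1/2, -3/4) = -6.

-6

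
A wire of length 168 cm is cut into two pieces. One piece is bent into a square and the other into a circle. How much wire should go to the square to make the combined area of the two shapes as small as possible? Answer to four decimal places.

Let x be the length used for the square. Square side x/4; circle radius (168−x)/(2π).
A(x) = (x/4)² + π·((168−x)/(2π))² = x²/16 + (168−x)²/(4π) for 0 ≤ x ≤ 168. A'(x) = x/8 − (168−x)/(2π) = 0 gives x = 4·168/(π+4) ≈ 94.0967.
A'' = 1/8 + 1/(2π) > 0, so this gives the minimum combined area; x ≈ 94.0967 cm to the square.

94.0967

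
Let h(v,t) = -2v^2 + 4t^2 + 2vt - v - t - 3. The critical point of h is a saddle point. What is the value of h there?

∂h/∂v = -4v + 2t - 1 = 0 and ∂h/∂t = 2v + 8t - 1 = 0, so (v, t) = (-1/6, 1/6).
The Hessian has h_{vv} = -4, h_{tt} = 8, h_{vt} = 2, giving D = -36 < 0, so the point is a saddle point.
h(-1/6, 1/6) = -3.

-3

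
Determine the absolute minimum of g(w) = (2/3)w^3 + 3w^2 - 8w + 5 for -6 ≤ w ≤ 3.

The derivative is 2w^2 + 6w - 8, which vanishes at w = -4 and w = 1.
Candidates: g(-6) = 17; g(-4) = 127/3; g(1) = 2/3; g(3) = 26.
Hence the absolute minimum is 2/3 at w = 1.

2/3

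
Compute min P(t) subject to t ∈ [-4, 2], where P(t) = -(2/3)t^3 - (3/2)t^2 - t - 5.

P'(t) = -2t^2 - 3t - 1, which vanishes at t = -1 and t = -1/2.
Compare values at every candidate in [-4, 2]: P(-4) = 53/3; P(-1) = -29/6; P(-1/2) = -115/24; P(2) = -55/3.
Hence the absolute minimum is -55/3 at t = 2.

-55/3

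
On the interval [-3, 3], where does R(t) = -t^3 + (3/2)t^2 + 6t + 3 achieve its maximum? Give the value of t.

-3

The derivative is -3t^2 + 3t + 6, which vanishes at t = -1 and t = 2.
Compare values at every candidate in [-3, 3]: R(-3) = 51/2; R(-1) = -1/2; R(2) = 13; R(3) = 15/2.
So the maximum is R(-3) = 51/2.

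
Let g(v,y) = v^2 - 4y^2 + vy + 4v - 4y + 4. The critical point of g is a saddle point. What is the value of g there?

∂g/∂v = 2v + y + 4 = 0 and ∂g/∂y = v - 8y - 4 = 0, so (v, y) = (-28/17, -12/17).
The Hessian has g_{vv} = 2, g_{yy} = -8, g_{vy} = 1, giving D = -17 < 0, so the point is a saddle point.
g(-28/17, -12/17) = 36/17.

36/17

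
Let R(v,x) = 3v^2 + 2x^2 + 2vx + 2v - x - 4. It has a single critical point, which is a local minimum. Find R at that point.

∂R/∂v = 6v + 2x + 2 = 0 and ∂R/∂x = 2v + 4x - 1 = 0, so (v, x) = (-1/2, 1/2).
The Hessian has R_{vv} = 6, R_{xx} = 4, R_{vx} = 2, giving D = 20 > 0 with R_{vv} > 0, so the point is a local minimum.
R(-1/2, 1/2) = -19/4.

-19/4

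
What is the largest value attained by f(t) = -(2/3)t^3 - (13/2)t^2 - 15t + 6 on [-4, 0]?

129/8

f'(t) = -2t^2 - 13t - 15, whose only zero in [-4, 0] is t = -3/2.
Candidates: f(-4) = 14/3, f(-3/2) = 129/8, f(0) = 6.
Hence the absolute maximum is 129/8 at t = -3/2.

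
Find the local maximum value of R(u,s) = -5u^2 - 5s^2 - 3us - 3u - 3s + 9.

∂R/∂u = -10u - 3s - 3 = 0 and ∂R/∂s = -3u - 10s - 3 = 0, so (u, s) = (-3/13, -3/13).
The Hessian has R_{uu} = -10, R_{ss} = -10, R_{us} = -3, giving D = 91 > 0 with R_{uu} < 0, so the point is a local maximum.
R(-3/13, -3/13) = 126/13.

126/13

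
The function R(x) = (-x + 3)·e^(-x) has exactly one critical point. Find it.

4

R'(x) = (-1)·e^(-x) + (-x + 3)·(-1)·e^(-x) = (x - 4)·e^(-x). Since e^(-x) > 0, the only critical point is x = 4.
R''(4) has the same sign as 1 > 0, so this is a local minimum.
R(4) = (-1)·e^(-4) ≈ -0.0183.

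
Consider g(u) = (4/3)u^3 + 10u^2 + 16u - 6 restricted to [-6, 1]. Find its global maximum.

64/3

Differentiating, g'(u) = 4u^2 + 20u + 16; which vanishes at u = -4 and u = -1.
Candidates: g(-6) = -30,  g(-4) = 14/3,  g(-1) = -40/3,  g(1) = 64/3.
So the maximum is g(1) = 64/3.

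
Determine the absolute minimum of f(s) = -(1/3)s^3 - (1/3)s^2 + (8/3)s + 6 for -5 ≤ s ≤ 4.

The derivative is -s^2 - (2/3)s + 8/3, which vanishes at s = -2 and s = 4/3.
Candidates: f(-5) = 26,  f(-2) = 2,  f(4/3) = 662/81,  f(4) = -10.
Hence the absolute minimum is -10 at s = 4.

-10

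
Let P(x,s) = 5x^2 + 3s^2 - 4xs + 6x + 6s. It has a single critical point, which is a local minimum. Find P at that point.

-108/11

∂P/∂x = 10x - 4s + 6 = 0 and ∂P/∂s = -4x + 6s + 6 = 0, so (x, s) = (-15/11, -21/11).
The Hessian has P_{xx} = 10, P_{ss} = 6, P_{xs} = -4, giving D = 44 > 0 with P_{xx} > 0, so the point is a local minimum.
P(-15/11, -21/11) = -108/11.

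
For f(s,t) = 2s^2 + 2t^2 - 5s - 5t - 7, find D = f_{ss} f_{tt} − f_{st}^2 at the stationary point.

16

∂f/∂s = 4s - 5 = 0 and ∂f/∂t = 4t - 5 = 0, so (s, t) = (5/4, 5/4).
The Hessian has f_{ss} = 4, f_{tt} = 4, f_{st} = 0, giving D = 16 > 0 with f_{ss} > 0, so the point is a local minimum.
D = (4)·(4) − (0)^2 = 16.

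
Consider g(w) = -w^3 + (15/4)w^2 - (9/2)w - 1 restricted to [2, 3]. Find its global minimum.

g'(w) = -3w^2 + (15/2)w - 9/2, which has no zeros in [2, 3].
Compare values at every candidate in [2, 3]: g(2) = -3, g(3) = -31/4.
So the minimum is g(3) = -31/4.

-31/4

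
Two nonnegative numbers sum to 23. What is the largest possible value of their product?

With x + y = 23, the product is P(x) = x(23 − x).
P'(x) = 23 − 2x = 0 gives x = 23/2; P'' = −2 < 0, so this is the maximum.
P = 23/2·23/2 = 529/4.

529/4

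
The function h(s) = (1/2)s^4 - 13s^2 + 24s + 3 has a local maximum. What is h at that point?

29/2

Critical points: h'(s) = 2s^3 - 26s + 24 vanishes at s = -4, 1, 3.
h''(s) = 6s^2 - 26. h''(-4) = 70 > 0 ⇒ local minimum; h''(1) = -20 < 0 ⇒ local maximum; h''(3) = 28 > 0 ⇒ local minimum.
The local maximum is h(1) = 29/2.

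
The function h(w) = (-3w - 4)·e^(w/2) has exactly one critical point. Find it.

By the product rule, h'(w) = (-(3/2)w - 5)·e^(w/2). Since e^(w/2) > 0, the only critical point is w = -10/3.
h''(-10/3) has the same sign as -3/2 < 0, so this is a local maximum.
h(-10/3) = (6)·e^(-5/3) ≈ 1.1333.

-10/3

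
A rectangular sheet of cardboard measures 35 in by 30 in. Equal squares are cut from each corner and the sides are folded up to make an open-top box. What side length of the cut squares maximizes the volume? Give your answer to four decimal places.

With cut size x, the volume is V(x) = x(35 − 2x)(30 − 2x) for 0 < x < 15.
V'(x) = 12x^2 − 260x + 1050. Setting V'(x) = 0 gives x ≈ 5.3688 (the root in (0, 15)).
V''(x) = 24x − 260 is negative there, so this is the maximum; V ≈ 2509.1197.

5.3688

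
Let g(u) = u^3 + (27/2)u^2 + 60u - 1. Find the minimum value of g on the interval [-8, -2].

-129

Differentiating, g'(u) = 3u^2 + 27u + 60; which vanishes at u = -5 and u = -4.
Compare values at every candidate in [-8, -2]: g(-8) = -129,  g(-5) = -177/2,  g(-4) = -89,  g(-2) = -75.
Hence the absolute minimum is -129 at u = -8.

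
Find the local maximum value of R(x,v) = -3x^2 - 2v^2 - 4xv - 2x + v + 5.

59/8

∂R/∂x = -6x - 4v - 2 = 0 and ∂R/∂v = -4x - 4v + 1 = 0, so (x, v) = (-3/2, 7/4).
The Hessian has R_{xx} = -6, R_{vv} = -4, R_{xv} = -4, giving D = 8 > 0 with R_{xx} < 0, so the point is a local maximum.
R(-3/2, 7/4) = 59/8.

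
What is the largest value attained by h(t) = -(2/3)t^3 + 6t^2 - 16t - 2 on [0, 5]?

Differentiating, h'(t) = -2t^2 + 12t - 16; which vanishes at t = 2 and t = 4.
Candidates: h(0) = -2, h(2) = -46/3, h(4) = -38/3, h(5) = -46/3.
The maximum over the interval is -2, attained at t = 0.

-2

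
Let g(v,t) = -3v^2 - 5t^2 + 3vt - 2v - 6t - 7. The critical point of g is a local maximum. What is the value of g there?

∂g/∂v = -6v + 3t - 2 = 0 and ∂g/∂t = 3v - 10t - 6 = 0, so (v, t) = (-38/51, -14/17).
The Hessian has g_{vv} = -6, g_{tt} = -10, g_{vt} = 3, giving D = 51 > 0 with g_{vv} < 0, so the point is a local maximum.
g(-38/51, -14/17) = -193/51.

-193/51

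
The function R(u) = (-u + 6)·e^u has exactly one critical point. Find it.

5

Differentiating with the product rule gives R'(u) = (-u + 5)·e^u. Since e^u > 0, the only critical point is u = 5.
R''(5) has the same sign as -1 < 0, so this is a local maximum.
R(5) = (1)·e^(5) ≈ 148.4132.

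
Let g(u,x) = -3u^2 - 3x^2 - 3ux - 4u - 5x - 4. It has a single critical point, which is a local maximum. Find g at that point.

∂g/∂u = -6u - 3x - 4 = 0 and ∂g/∂x = -3u - 6x - 5 = 0, so (u, x) = (-1/3, -2/3).
The Hessian has g_{uu} = -6, g_{xx} = -6, g_{ux} = -3, giving D = 27 > 0 with g_{uu} < 0, so the point is a local maximum.
g(-1/3, -2/3) = -5/3.

-5/3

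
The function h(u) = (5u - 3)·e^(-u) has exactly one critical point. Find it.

8/5

h'(u) = 5·e^(-u) + (5u - 3)·(-1)·e^(-u) = (-5u + 8)·e^(-u). Since e^(-u) > 0, the only critical point is u = 8/5.
h''(8/5) has the same sign as -5 < 0, so this is a local maximum.
h(8/5) = (5)·e^(-8/5) ≈ 1.0095.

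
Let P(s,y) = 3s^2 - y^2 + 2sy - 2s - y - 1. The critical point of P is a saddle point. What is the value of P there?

-21/16

∂P/∂s = 6s + 2y - 2 = 0 and ∂P/∂y = 2s - 2y - 1 = 0, so (s, y) = (3/8, -1/8).
The Hessian has P_{ss} = 6, P_{yy} = -2, P_{sy} = 2, giving D = -16 < 0, so the point is a saddle point.
P(3/8, -1/8) = -21/16.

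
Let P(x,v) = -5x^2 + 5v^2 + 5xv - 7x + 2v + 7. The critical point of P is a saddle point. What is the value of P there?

∂P/∂x = -10x + 5v - 7 = 0 and ∂P/∂v = 5x + 10v + 2 = 0, so (x, v) = (-16/25, 3/25).
The Hessian has P_{xx} = -10, P_{vv} = 10, P_{xv} = 5, giving D = -125 < 0, so the point is a saddle point.
P(-16/25, 3/25) = 234/25.

234/25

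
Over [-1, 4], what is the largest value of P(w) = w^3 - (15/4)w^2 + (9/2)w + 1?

Differentiating, P'(w) = 3w^2 - (15/2)w + 9/2; which vanishes at w = 1 and w = 3/2.
Compare values at every candidate in [-1, 4]: P(-1) = -33/4, P(1) = 11/4, P(3/2) = 43/16, P(4) = 23.
The maximum over the interval is 23, attained at w = 4.

23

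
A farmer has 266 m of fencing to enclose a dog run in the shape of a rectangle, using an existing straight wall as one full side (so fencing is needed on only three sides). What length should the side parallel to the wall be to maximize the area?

Let the sides perpendicular to the wall have length x and the parallel side y, so 2x + y = 266 and the area is A = xy = x(266 − 2x).
A'(x) = 266 − 4x = 0 gives x = 133/2, and A''(x) = −4 < 0 confirms a maximum.
Then y = 266 − 2·133/2 = 133 and A = 17689/2.

133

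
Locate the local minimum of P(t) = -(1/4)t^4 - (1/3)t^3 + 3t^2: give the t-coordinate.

0

P'(t) = -t^3 - t^2 + 6t = 0 at t = -3, 0, 2.
Second-derivative test with P''(t) = -3t^2 - 2t + 6: P''(-3) = -15 < 0 ⇒ local maximum; P''(0) = 6 > 0 ⇒ local minimum; P''(2) = -10 < 0 ⇒ local maximum.
Thus P has its local minimum at t = 0, with value 0.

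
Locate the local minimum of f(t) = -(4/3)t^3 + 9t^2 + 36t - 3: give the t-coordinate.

Critical points: f'(t) = -4t^2 + 18t + 36 vanishes at t = -3/2, 6.
Since f''(t) = -8t + 18, we get f''(-3/2) = 30 > 0 ⇒ local minimum; f''(6) = -30 < 0 ⇒ local maximum.
The local minimum is f(-3/2) = -129/4.

-3/2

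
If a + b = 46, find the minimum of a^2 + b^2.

1058

With a + b = 46, a^2 + b^2 = a^2 + (46 − a)^2.
The derivative 2a − 2(46 − a) = 4a − 92 vanishes at a = 23; second derivative 4 > 0, a minimum.
The minimum is 2·(23)^2 = 1058.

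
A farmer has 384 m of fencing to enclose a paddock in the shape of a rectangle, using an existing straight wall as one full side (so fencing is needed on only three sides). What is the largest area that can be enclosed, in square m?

Let the sides perpendicular to the wall have length x and the parallel side y, so 2x + y = 384 and the area is A = xy = x(384 − 2x).
A'(x) = 384 − 4x = 0 gives x = 96, and A''(x) = −4 < 0 confirms a maximum.
Then y = 384 − 2·96 = 192 and A = 18432.

18432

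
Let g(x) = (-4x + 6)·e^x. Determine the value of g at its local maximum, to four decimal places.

6.5949

Differentiating with the product rule gives g'(x) = (-4x + 2)·e^x. Since e^x > 0, the only critical point is x = 1/2.
g''(1/2) has the same sign as -4 < 0, so this is a local maximum.
g(1/2) = (4)·e^(1/2) ≈ 6.5949.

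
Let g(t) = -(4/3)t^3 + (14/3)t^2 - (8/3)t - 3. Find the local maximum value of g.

-1/3

Critical points: g'(t) = -4t^2 + (28/3)t - 8/3 vanishes at t = 1/3, 2.
Second-derivative test with g''(t) = -8t + 28/3: g''(1/3) = 20/3 > 0 ⇒ local minimum; g''(2) = -20/3 < 0 ⇒ local maximum.
Thus g has its local maximum at t = 2, with value -1/3.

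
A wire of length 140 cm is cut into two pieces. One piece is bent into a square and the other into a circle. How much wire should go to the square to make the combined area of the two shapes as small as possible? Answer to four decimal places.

78.4139

Let x be the length used for the square. Square side x/4; circle radius (140−x)/(2π).
A(x) = (x/4)² + π·((140−x)/(2π))² = x²/16 + (140−x)²/(4π) for 0 ≤ x ≤ 140. A'(x) = x/8 − (140−x)/(2π) = 0 gives x = 4·140/(π+4) ≈ 78.4139.
A'' = 1/8 + 1/(2π) > 0, so this gives the minimum combined area; x ≈ 78.4139 cm to the square.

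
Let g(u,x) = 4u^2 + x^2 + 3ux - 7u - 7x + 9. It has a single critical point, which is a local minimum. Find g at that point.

-5

∂g/∂u = 8u + 3x - 7 = 0 and ∂g/∂x = 3u + 2x - 7 = 0, so (u, x) = (-1, 5).
The Hessian has g_{uu} = 8, g_{xx} = 2, g_{ux} = 3, giving D = 7 > 0 with g_{uu} > 0, so the point is a local minimum.
g(-1, 5) = -5.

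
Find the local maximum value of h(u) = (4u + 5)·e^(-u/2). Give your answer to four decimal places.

5.4983

By the product rule, h'(u) = (-2u + 3/2)·e^(-u/2). Since e^(-u/2) > 0, the only critical point is u = 3/4.
h''(3/4) has the same sign as -2 < 0, so this is a local maximum.
h(3/4) = (8)·e^(-3/8) ≈ 5.4983.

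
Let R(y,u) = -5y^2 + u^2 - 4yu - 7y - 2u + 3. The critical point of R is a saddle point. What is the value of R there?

∂R/∂y = -10y - 4u - 7 = 0 and ∂R/∂u = -4y + 2u - 2 = 0, so (y, u) = (-11/18, -2/9).
The Hessian has R_{yy} = -10, R_{uu} = 2, R_{yu} = -4, giving D = -36 < 0, so the point is a saddle point.
R(-11/18, -2/9) = 193/36.

193/36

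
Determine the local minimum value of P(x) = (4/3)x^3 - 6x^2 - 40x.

-550/3

P'(x) = 4x^2 - 12x - 40. Setting P'(x) = 0 gives x ∈ {-2, 5}.
Second-derivative test with P''(x) = 8x - 12: P''(-2) = -28 < 0 ⇒ local maximum; P''(5) = 28 > 0 ⇒ local minimum.
Thus P has its local minimum at x = 5, with value -550/3.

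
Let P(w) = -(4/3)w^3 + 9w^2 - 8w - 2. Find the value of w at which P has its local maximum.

P'(w) = -4w^2 + 18w - 8. Setting P'(w) = 0 gives w ∈ {1/2, 4}.
Second-derivative test with P''(w) = -8w + 18: P''(1/2) = 14 > 0 ⇒ local minimum; P''(4) = -14 < 0 ⇒ local maximum.
Thus P has its local maximum at w = 4, with value 74/3.

4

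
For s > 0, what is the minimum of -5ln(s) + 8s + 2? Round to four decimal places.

9.3500

h'(s) = -5/s + 8 = 0 gives s = 5/8.
h''(s) = 5/s², which is positive for s > 0, so this is a local minimum.
h(5/8) = -5·ln(5/8) + 5 + 2 ≈ 9.3500.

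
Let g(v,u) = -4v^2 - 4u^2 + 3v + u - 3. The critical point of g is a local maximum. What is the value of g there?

∂g/∂v = -8v + 3 = 0 and ∂g/∂u = -8u + 1 = 0, so (v, u) = (3/8, 1/8).
The Hessian has g_{vv} = -8, g_{uu} = -8, g_{vu} = 0, giving D = 64 > 0 with g_{vv} < 0, so the point is a local maximum.
g(3/8, 1/8) = -19/8.

-19/8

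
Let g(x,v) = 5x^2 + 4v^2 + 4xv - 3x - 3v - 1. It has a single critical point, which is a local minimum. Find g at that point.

-109/64

∂g/∂x = 10x + 4v - 3 = 0 and ∂g/∂v = 4x + 8v - 3 = 0, so (x, v) = (3/16, 9/32).
The Hessian has g_{xx} = 10, g_{vv} = 8, g_{xv} = 4, giving D = 64 > 0 with g_{xx} > 0, so the point is a local minimum.
g(3/16, 9/32) = -109/64.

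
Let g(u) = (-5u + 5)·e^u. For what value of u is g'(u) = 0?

0

By the product rule, g'(u) = (-5u)·e^u. Since e^u > 0, the only critical point is u = 0.
g''(0) has the same sign as -5 < 0, so this is a local maximum.
g(0) = (5)·e^(0) ≈ 5.0000.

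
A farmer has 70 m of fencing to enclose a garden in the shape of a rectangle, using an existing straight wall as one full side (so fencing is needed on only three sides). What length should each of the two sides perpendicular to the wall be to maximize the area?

35/2

Let the sides perpendicular to the wall have length x and the parallel side y, so 2x + y = 70 and the area is A = xy = x(70 − 2x).
A'(x) = 70 − 4x = 0 gives x = 35/2, and A''(x) = −4 < 0 confirms a maximum.
Then y = 70 − 2·35/2 = 35 and A = 1225/2.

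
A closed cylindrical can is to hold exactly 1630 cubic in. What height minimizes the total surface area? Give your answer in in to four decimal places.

12.7556

With radius r and height h, πr²h = 1630 so h = 1630/(πr²), and S(r) = 2πr² + 2πrh = 2πr² + 2·1630/r.
S'(r) = 4πr − 2·1630/r² = 0 ⇒ r³ = 1630/(2π), so r ≈ 6.3778 and h = 2r ≈ 12.7556.
S''(r) = 4π + 4·1630/r³ > 0, so this is the minimum; S ≈ 766.7250.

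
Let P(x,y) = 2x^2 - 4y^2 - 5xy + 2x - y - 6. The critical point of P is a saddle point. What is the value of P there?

-122/19

∂P/∂x = 4x - 5y + 2 = 0 and ∂P/∂y = -5x - 8y - 1 = 0, so (x, y) = (-7/19, 2/19).
The Hessian has P_{xx} = 4, P_{yy} = -8, P_{xy} = -5, giving D = -57 < 0, so the point is a saddle point.
P(-7/19, 2/19) = -122/19.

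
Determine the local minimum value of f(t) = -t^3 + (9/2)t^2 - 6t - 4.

Critical points: f'(t) = -3t^2 + 9t - 6 vanishes at t = 1, 2.
Since f''(t) = -6t + 9, we get f''(1) = 3 > 0 ⇒ local minimum; f''(2) = -3 < 0 ⇒ local maximum.
Thus f has its local minimum at t = 1, with value -13/2.

-13/2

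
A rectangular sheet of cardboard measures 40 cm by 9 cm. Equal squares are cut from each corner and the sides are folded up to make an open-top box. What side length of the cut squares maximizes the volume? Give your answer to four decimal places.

With cut size x, the volume is V(x) = x(40 − 2x)(9 − 2x) for 0 < x < 4.5.
V'(x) = 12x^2 − 196x + 360. Setting V'(x) = 0 gives x ≈ 2.1091 (the root in (0, 4.5)).
V''(x) = 24x − 196 is negative there, so this is the maximum; V ≈ 360.8700.

2.1091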